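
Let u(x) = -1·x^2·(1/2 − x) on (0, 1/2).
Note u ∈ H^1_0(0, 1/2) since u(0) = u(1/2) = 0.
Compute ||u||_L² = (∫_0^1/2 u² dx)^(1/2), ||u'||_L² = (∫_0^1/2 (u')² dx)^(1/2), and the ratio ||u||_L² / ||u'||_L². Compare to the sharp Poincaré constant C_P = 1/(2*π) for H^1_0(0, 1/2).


||u||_L² / ||u'||_L² = sqrt(14)/28 < C_P = 1/(2*π).

u(x) = -1·x^2·(1/2 − x), so u'(x) = x*(3*x - 1).
u(x) = -1·x^2·(1/2 − x) vanishes at x = 0 and x = 1/2, so u ∈ H^1_0(0, 1/2). Differentiate via the product rule and integrate the resulting polynomials term by term.
  ∫_0^1/2 u² dx = ∫_0^1/2 (x^6 - x^5 + x^4/4) dx. Term by term:
    ∫_0^1/2 x^6 dx = 1/896;  ∫_0^1/2 -x^5 dx = -1/384;  ∫_0^1/2 x^4/4 dx = 1/640.
  Sum: 1/896 − 1/384 + 1/640 = 1/13440.
  ∫_0^1/2 (u')² dx = ∫_0^1/2 (9*x^4 - 6*x^3 + x^2) dx. Term by term:
    ∫_0^1/2 9*x^4 dx = 9/160;  ∫_0^1/2 -6*x^3 dx = -3/32;  ∫_0^1/2 x^2 dx = 1/24.
  Sum: 9/160 − 3/32 + 1/24 = 1/240.
∫_0^1/2 u² dx = 1/13440, so ||u||_L² = sqrt(210)/1680.
∫_0^1/2 (u')² dx = 1/240, so ||u'||_L² = sqrt(15)/60.
Ratio ||u||_L² / ||u'||_L² = sqrt(14)/28.
Sharp Poincaré constant on H^1_0(0, 1/2) is C_P = L/π = 1/(2*π), achieved by sin(2*π·x).
A polynomial bump cannot attain the sharp Poincaré constant (only the first sine eigenfunction does), so the ratio is strictly less than C_P, consistent with ||u||_L² ≤ C_P ||u'||_L².


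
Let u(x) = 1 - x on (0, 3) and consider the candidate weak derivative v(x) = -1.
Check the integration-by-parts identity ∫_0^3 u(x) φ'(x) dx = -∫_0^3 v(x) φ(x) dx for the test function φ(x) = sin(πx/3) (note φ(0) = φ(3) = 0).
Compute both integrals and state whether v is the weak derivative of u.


LHS = 6/π, RHS = 6/π. Yes, v = u' weakly.

u(x) = 1 - x, classical derivative u'(x) = -1.
φ(x) = sin(πx/3), so φ'(x) = π*cos(π*x/3)/3.
Note φ(0) = φ(3) = 0, so the boundary term u·φ vanishes.
LHS = ∫_0^3 u(x) φ'(x) dx = ∫_0^3 (-π*x*cos(π*x/3)/3 + π*cos(π*x/3)/3) dx. Term by term:
  ∫_0^3 π*cos(π*x/3)/3 dx = 0;  ∫_0^3 -π*x*cos(π*x/3)/3 dx = 6/π.
Sum: 0 + 6/π = 6/π.
So LHS = 6/π.
∫_0^3 v(x) φ(x) dx = ∫_0^3 (-sin(π*x/3)) dx. Term by term:
  ∫_0^3 -sin(π*x/3) dx = -6/π.
So RHS = -∫_0^3 v(x) φ(x) dx = 6/π.
LHS = RHS, so the identity holds for this test φ.
Moreover u is smooth here and v(x) = u'(x) = -1 pointwise, so the identity holds for every test function. Hence v is the weak derivative of u.


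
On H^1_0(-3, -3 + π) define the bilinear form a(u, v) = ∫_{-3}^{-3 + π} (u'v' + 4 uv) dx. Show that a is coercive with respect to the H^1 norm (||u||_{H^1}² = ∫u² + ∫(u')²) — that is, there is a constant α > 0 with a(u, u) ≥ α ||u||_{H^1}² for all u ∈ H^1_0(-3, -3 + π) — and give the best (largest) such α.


α = 1

Coercivity of a(·,·) on H^1_0(-3, -3 + π) means a(u, u) ≥ α ||u||_{H^1}² for every u ∈ H^1_0.
The interval has length L = π, and Poincaré/coercivity depend only on L. Here a(u, u) = ∫(u')² + (4)·∫u².
Here c = 4 ≥ 1, so a(u,u) = ∫(u')² + c∫u² ≥ ∫(u')² + ∫u² = ||u||_{H^1}², i.e. α = 1 works. No larger α is possible: a(u,u) ≥ α||u||_{H^1}² means (1−α)∫(u')² ≥ (α−c)∫u², and for the modes u_n = sin(nπ(x−x₀)/L) (x₀ the left endpoint) one has ∫u_n²/∫(u_n')² = (L/(nπ))² → 0, so a(u_n,u_n)/||u_n||_{H^1}² → 1. Hence the optimal constant is α = 1.
Therefore α = 1.


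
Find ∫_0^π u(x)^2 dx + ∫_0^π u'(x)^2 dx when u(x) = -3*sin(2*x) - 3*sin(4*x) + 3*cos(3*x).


||u||_{H^1(0,π)}^2 = -432/7 + 144*π

u'(x) = -9*sin(3*x) - 6*cos(2*x) - 12*cos(4*x).
Expand u² and (u')² and integrate term by term on (0, π), using: for integers n ≥ 1, ∫_0^π sin²(nx) dx = ∫_0^π cos²(nx) dx = π/2; for n ≠ n', ∫_0^π sin(nx)sin(n'x) dx = ∫_0^π cos(nx)cos(n'x) dx = 0; and by product-to-sum, ∫_0^π sin(nx)cos(n'x) dx = ½∫_0^π [sin((n+n')x) + sin((n−n')x)] dx, which is 0 when n+n' is even and 2n/(n²−n'²) when n+n' is odd (it need not vanish on (0, π)).
  u² squared terms: (-3)²·∫sin(2x)² dx = 9·π/2 = 9*π/2;  (-3)²·∫sin(4x)² dx = 9·π/2 = 9*π/2;  (3)²·∫cos(3x)² dx = 9·π/2 = 9*π/2.
  u² cross terms: 2·(-3)·(-3)·∫sin(2x)·sin(4x) dx = 18·(0) = 0;  2·(-3)·(3)·∫sin(2x)·cos(3x) dx = -18·(-4/5) = 72/5;  2·(-3)·(3)·∫sin(4x)·cos(3x) dx = -18·(8/7) = -144/7.
  So ∫_0^π u² dx = 9*π/2 + 9*π/2 + 9*π/2 + 0 + 72/5 − 144/7 = -216/35 + 27*π/2.
  (u')² squared terms: (-12)²·∫cos(4x)² dx = 144·π/2 = 72*π;  (-9)²·∫sin(3x)² dx = 81·π/2 = 81*π/2;  (-6)²·∫cos(2x)² dx = 36·π/2 = 18*π.
  (u')² cross terms: 2·(-12)·(-9)·∫cos(4x)·sin(3x) dx = 216·(-6/7) = -1296/7;  2·(-12)·(-6)·∫cos(4x)·cos(2x) dx = 144·(0) = 0;  2·(-9)·(-6)·∫sin(3x)·cos(2x) dx = 108·(6/5) = 648/5.
  So ∫_0^π (u')² dx = 72*π + 81*π/2 + 18*π − 1296/7 + 0 + 648/5 = -1944/35 + 261*π/2.
||u||_{H^1}^2 = (-216/35 + 27*π/2) + (-1944/35 + 261*π/2) = -432/7 + 144*π.


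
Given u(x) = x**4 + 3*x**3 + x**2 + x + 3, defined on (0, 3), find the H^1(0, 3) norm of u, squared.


||u||_{H^1}^2 = 902757/28

The H^1 norm (squared) on an interval (0, L) is
  ||u||_{H^1}^2 = ∫_0^L u(x)^2 dx + ∫_0^L u'(x)^2 dx.
Compute u'(x) = 4*x**3 + 9*x**2 + 2*x + 1.
Then u(x)^2 = x**8 + 6*x**7 + 11*x**6 + 8*x**5 + 13*x**4 + 20*x**3 + 7*x**2 + 6*x + 9 and u'(x)^2 = 16*x**6 + 72*x**5 + 97*x**4 + 44*x**3 + 22*x**2 + 4*x + 1.
Integrate each monomial from 0 to 3 using ∫_0^3 c·x^n dx = c·3^(n+1)/(n+1):
  ∫_0^3 u(x)^2 dx = ∫_0^3 (x^8 + 6*x^7 + 11*x^6 + 8*x^5 + 13*x^4 + 20*x^3 + 7*x^2 + 6*x + 9) dx. Term by term:
    ∫_0^3 x^8 dx = 2187;  ∫_0^3 6*x^7 dx = 19683/4;  ∫_0^3 11*x^6 dx = 24057/7;
    ∫_0^3 8*x^5 dx = 972;  ∫_0^3 13*x^4 dx = 3159/5;  ∫_0^3 20*x^3 dx = 405;
    ∫_0^3 7*x^2 dx = 63;  ∫_0^3 6*x dx = 27;  ∫_0^3 9 dx = 27.
  Sum: 2187 + 19683/4 + 24057/7 + 972 + 3159/5 + 405 + 63 + 27 + 27 = 1773837/140.
  ∫_0^3 u'(x)^2 dx = ∫_0^3 (16*x^6 + 72*x^5 + 97*x^4 + 44*x^3 + 22*x^2 + 4*x + 1) dx. Term by term:
    ∫_0^3 16*x^6 dx = 34992/7;  ∫_0^3 72*x^5 dx = 8748;  ∫_0^3 97*x^4 dx = 23571/5;
    ∫_0^3 44*x^3 dx = 891;  ∫_0^3 22*x^2 dx = 198;  ∫_0^3 4*x dx = 18;
    ∫_0^3 1 dx = 3.
  Sum: 34992/7 + 8748 + 23571/5 + 891 + 198 + 18 + 3 = 684987/35.
Adding: ||u||_{H^1}^2 = 1773837/140 + 684987/35 = 902757/28.


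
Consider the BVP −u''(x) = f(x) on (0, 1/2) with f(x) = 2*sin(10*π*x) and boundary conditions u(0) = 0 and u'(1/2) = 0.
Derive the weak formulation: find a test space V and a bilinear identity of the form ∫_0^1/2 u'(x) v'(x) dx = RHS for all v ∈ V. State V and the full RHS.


V = {v ∈ H^1(0, 1/2) : v(0) = 0} (test functions vanish at x = 0 where u is specified); weak form: ∫_0^1/2 u'v' dx = ∫_0^1/2 (2*sin(10*π*x)) v dx for all v ∈ V.

Multiply both sides by a test function v and integrate from 0 to 1/2:
  ∫_0^1/2 −u''(x) v(x) dx = ∫_0^1/2 f(x) v(x) dx.
Integrate the LHS by parts once:
  ∫_0^1/2 −u'' v dx = −[u'(x) v(x)]_0^1/2 + ∫_0^1/2 u'(x) v'(x) dx.
Thus ∫_0^1/2 u'(x) v'(x) dx = ∫_0^1/2 f(x) v(x) dx + [u'(x) v(x)]_0^1/2.
Choose V so that boundary terms are either known or forced to vanish.
Mixed BC: u(0) = 0 (Dirichlet) and u'(1/2) = 0 (Neumann). Define V = {v ∈ H^1(0, 1/2) : v(0) = 0}. Then [u' v]_0^1/2 = u'(1/2)·v(1/2) − u'(0)·0 = 0.
Weak formulation: find u (satisfying any essential BC) such that ∫_0^1/2 u'(x) v'(x) dx = ∫_0^1/2 f v dx for all v ∈ V (Dirichlet at 0 absorbed into V; the Neumann datum at x = 1/2 is zero, so no boundary term remains).
Substituting f(x) = 2*sin(10*π*x), the right-hand side is ∫_0^1/2 (2*sin(10*π*x)) v dx.


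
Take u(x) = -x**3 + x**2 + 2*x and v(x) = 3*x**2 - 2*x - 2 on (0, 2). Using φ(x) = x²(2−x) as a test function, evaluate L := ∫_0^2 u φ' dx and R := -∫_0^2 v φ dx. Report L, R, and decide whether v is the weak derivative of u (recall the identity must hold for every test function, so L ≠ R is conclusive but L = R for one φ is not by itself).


LHS = 8/15, RHS = -8/15. No, v is not the weak derivative of u.

u(x) = -x**3 + x**2 + 2*x, classical derivative u'(x) = -3*x**2 + 2*x + 2.
φ(x) = x²(2−x), so φ'(x) = x*(4 - 3*x).
Note φ(0) = φ(2) = 0, so the boundary term u·φ vanishes.
LHS = ∫_0^2 u(x) φ'(x) dx = ∫_0^2 (3*x^5 - 7*x^4 - 2*x^3 + 8*x^2) dx. Term by term:
  ∫_0^2 3*x^5 dx = 32;  ∫_0^2 -7*x^4 dx = -224/5;  ∫_0^2 -2*x^3 dx = -8;
  ∫_0^2 8*x^2 dx = 64/3.
Sum: 32 − 224/5 − 8 + 64/3 = 8/15.
So LHS = 8/15.
∫_0^2 v(x) φ(x) dx = ∫_0^2 (-3*x^5 + 8*x^4 - 2*x^3 - 4*x^2) dx. Term by term:
  ∫_0^2 -3*x^5 dx = -32;  ∫_0^2 8*x^4 dx = 256/5;  ∫_0^2 -2*x^3 dx = -8;
  ∫_0^2 -4*x^2 dx = -32/3.
Sum: -32 + 256/5 − 8 − 32/3 = 8/15.
So RHS = -∫_0^2 v(x) φ(x) dx = -8/15.
LHS − RHS = 16/15 ≠ 0, so the identity fails.
(For a valid weak derivative the identity must hold for EVERY test function, in particular this one. The failure shows v is NOT the weak derivative of u.)
Correct weak derivative would be u'(x) = -3*x**2 + 2*x + 2.


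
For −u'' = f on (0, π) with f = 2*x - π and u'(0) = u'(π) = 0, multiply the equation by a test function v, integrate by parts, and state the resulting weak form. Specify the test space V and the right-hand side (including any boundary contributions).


V = H^1(0, π) (no boundary constraint on v; u is determined up to an additive constant); weak form: ∫_0^π u'v' dx = ∫_0^π (2*x - π) v dx for all v ∈ V.

Multiply both sides by a test function v and integrate from 0 to π:
  ∫_0^π −u''(x) v(x) dx = ∫_0^π f(x) v(x) dx.
Integrate the LHS by parts once:
  ∫_0^π −u'' v dx = −[u'(x) v(x)]_0^π + ∫_0^π u'(x) v'(x) dx.
Thus ∫_0^π u'(x) v'(x) dx = ∫_0^π f(x) v(x) dx + [u'(x) v(x)]_0^π.
Choose V so that boundary terms are either known or forced to vanish.
u has homogeneous Neumann: u'(0) = u'(π) = 0. So [u' v]_0^π = 0·v(π) − 0·v(0) = 0 for any v; take V = H^1(0, π).
Weak formulation: find u (satisfying any essential BC) such that ∫_0^π u'(x) v'(x) dx = ∫_0^π f v dx for all v ∈ V (homogeneous Neumann, so boundary terms vanish).
Substituting f(x) = 2*x - π, the right-hand side is ∫_0^π (2*x - π) v dx.
Compatibility check (pure Neumann): taking v ≡ 1 ∈ V gives 0 = ∫_0^π f dx + (0) − (0), i.e. ∫_0^π f dx must equal u'(0) − u'(π) = 0. Indeed ∫_0^π (2*x - π) dx = 0, so the data are compatible. The solution is then unique only up to an additive constant (fix it e.g. by requiring ∫_0^π u dx = 0).


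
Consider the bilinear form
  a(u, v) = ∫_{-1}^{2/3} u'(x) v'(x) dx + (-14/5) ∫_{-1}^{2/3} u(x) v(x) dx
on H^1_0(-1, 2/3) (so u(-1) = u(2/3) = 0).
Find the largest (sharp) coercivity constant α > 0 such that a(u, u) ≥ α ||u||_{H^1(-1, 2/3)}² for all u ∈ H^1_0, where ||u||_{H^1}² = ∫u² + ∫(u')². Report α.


α = (-70 + 9*π^2)/(25 + 9*π^2)

Coercivity of a(·,·) on H^1_0(-1, 2/3) means a(u, u) ≥ α ||u||_{H^1}² for every u ∈ H^1_0.
The interval has length L = 5/3, and Poincaré/coercivity depend only on L. Here a(u, u) = ∫(u')² + (-14/5)·∫u².
Here c = -14/5 < 0 with |c| < (π/L)² = 9*π^2/25, so coercivity still holds. The condition a(u,u) ≥ α||u||_{H^1}² reads (1−α)∫(u')² ≥ (α−c)∫u². Any admissible α is ≤ 1 (rapidly oscillating u have ∫u²/∫(u')² → 0), and α = 1 would force 0 ≥ (1−c)∫u², impossible since c < 1; so 1−α > 0. By the sharp Poincaré inequality on H^1_0 of an interval of length L, ∫(u')² ≥ (π/L)²∫u² with equality for the first sine mode sin(π(x−x₀)/L) (x₀ the left endpoint), so the inequality holds for all u iff (1−α)(π/L)² ≥ α − c, i.e. α ≤ ((π/L)² + c)/((π/L)² + 1) = (1 + c(L/π)²)/(1 + (L/π)²). (Direct route, valid since c ≤ 0: Poincaré gives c∫u² ≥ c(L/π)²∫(u')², so a(u,u) ≥ (1 + c(L/π)²)∫(u')², while ||u||_{H^1}² ≤ (1 + (L/π)²)∫(u')²; dividing yields the same α.) With (π/L)² = 9*π^2/25 and c = -14/5, the largest admissible constant is α = ((π/L)² + c)/((π/L)² + 1).
Simplifying, α = (-70 + 9*π^2)/(25 + 9*π^2).


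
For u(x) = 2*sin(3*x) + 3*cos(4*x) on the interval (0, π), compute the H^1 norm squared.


||u||_{H^1(0,π)}^2 = -1224/7 + 193*π/2

u'(x) = -12*sin(4*x) + 6*cos(3*x).
Expand u² and (u')² and integrate term by term on (0, π), using: for integers n ≥ 1, ∫_0^π sin²(nx) dx = ∫_0^π cos²(nx) dx = π/2; for n ≠ n', ∫_0^π sin(nx)sin(n'x) dx = ∫_0^π cos(nx)cos(n'x) dx = 0; and by product-to-sum, ∫_0^π sin(nx)cos(n'x) dx = ½∫_0^π [sin((n+n')x) + sin((n−n')x)] dx, which is 0 when n+n' is even and 2n/(n²−n'²) when n+n' is odd (it need not vanish on (0, π)).
  u² squared terms: (2)²·∫sin(3x)² dx = 4·π/2 = 2*π;  (3)²·∫cos(4x)² dx = 9·π/2 = 9*π/2.
  u² cross terms: 2·(2)·(3)·∫sin(3x)·cos(4x) dx = 12·(-6/7) = -72/7.
  So ∫_0^π u² dx = 2*π + 9*π/2 − 72/7 = -72/7 + 13*π/2.
  (u')² squared terms: (-12)²·∫sin(4x)² dx = 144·π/2 = 72*π;  (6)²·∫cos(3x)² dx = 36·π/2 = 18*π.
  (u')² cross terms: 2·(-12)·(6)·∫sin(4x)·cos(3x) dx = -144·(8/7) = -1152/7.
  So ∫_0^π (u')² dx = 72*π + 18*π − 1152/7 = -1152/7 + 90*π.
||u||_{H^1}^2 = (-72/7 + 13*π/2) + (-1152/7 + 90*π) = -1224/7 + 193*π/2.


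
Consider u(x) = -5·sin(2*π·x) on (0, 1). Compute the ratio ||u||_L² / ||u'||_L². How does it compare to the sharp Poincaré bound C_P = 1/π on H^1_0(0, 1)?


||u||_L² / ||u'||_L² = 1/(2*π) < C_P = 1/π.

u(x) = -5·sin(2*π·x), so u'(x) = -10*π*cos(2*π*x).
Writing u(x) = A·sin(kπx/L) with A = -5 and k = 2, use ∫_0^L sin²(kπx/L) dx = L/2 and ∫_0^L cos²(kπx/L) dx = L/2.
u² = 25·sin²(2*π·x) and (u')² = 100*π^2·cos²(2*π·x), and each of sin², cos² integrates to L/2 = 1/2 over (0, 1).
∫_0^1 u² dx = 25/2, so ||u||_L² = 5*sqrt(2)/2.
∫_0^1 (u')² dx = 50*π^2, so ||u'||_L² = 5*sqrt(2)*π.
Ratio ||u||_L² / ||u'||_L² = 1/(2*π).
Sharp Poincaré constant on H^1_0(0, 1) is C_P = L/π = 1/π, achieved by sin(π·x).
This is the k = 2 harmonic; the ratio L/(kπ) is strictly less than C_P = L/π, consistent with the sharp inequality ||u||_L² ≤ C_P ||u'||_L².


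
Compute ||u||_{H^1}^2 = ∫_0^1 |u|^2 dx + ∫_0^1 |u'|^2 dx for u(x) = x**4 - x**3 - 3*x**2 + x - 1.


||u||_{H^1}^2 = 11717/1260

The H^1 norm (squared) on an interval (0, L) is
  ||u||_{H^1}^2 = ∫_0^L u(x)^2 dx + ∫_0^L u'(x)^2 dx.
Compute u'(x) = 4*x**3 - 3*x**2 - 6*x + 1.
Then u(x)^2 = x**8 - 2*x**7 - 5*x**6 + 8*x**5 + 5*x**4 - 4*x**3 + 7*x**2 - 2*x + 1 and u'(x)^2 = 16*x**6 - 24*x**5 - 39*x**4 + 44*x**3 + 30*x**2 - 12*x + 1.
Integrate each monomial from 0 to 1 using ∫_0^1 c·x^n dx = c·1^(n+1)/(n+1):
  ∫_0^1 u(x)^2 dx = ∫_0^1 (x^8 - 2*x^7 - 5*x^6 + 8*x^5 + 5*x^4 - 4*x^3 + 7*x^2 - 2*x + 1) dx. Term by term:
    ∫_0^1 x^8 dx = 1/9;  ∫_0^1 -2*x^7 dx = -1/4;  ∫_0^1 -5*x^6 dx = -5/7;
    ∫_0^1 8*x^5 dx = 4/3;  ∫_0^1 5*x^4 dx = 1;  ∫_0^1 -4*x^3 dx = -1;
    ∫_0^1 7*x^2 dx = 7/3;  ∫_0^1 -2*x dx = -1;  ∫_0^1 1 dx = 1.
  Sum: 1/9 − 1/4 − 5/7 + 4/3 + 1 − 1 + 7/3 − 1 + 1 = 709/252.
  ∫_0^1 u'(x)^2 dx = ∫_0^1 (16*x^6 - 24*x^5 - 39*x^4 + 44*x^3 + 30*x^2 - 12*x + 1) dx. Term by term:
    ∫_0^1 16*x^6 dx = 16/7;  ∫_0^1 -24*x^5 dx = -4;  ∫_0^1 -39*x^4 dx = -39/5;
    ∫_0^1 44*x^3 dx = 11;  ∫_0^1 30*x^2 dx = 10;  ∫_0^1 -12*x dx = -6;
    ∫_0^1 1 dx = 1.
  Sum: 16/7 − 4 − 39/5 + 11 + 10 − 6 + 1 = 227/35.
Adding: ||u||_{H^1}^2 = 709/252 + 227/35 = 11717/1260.


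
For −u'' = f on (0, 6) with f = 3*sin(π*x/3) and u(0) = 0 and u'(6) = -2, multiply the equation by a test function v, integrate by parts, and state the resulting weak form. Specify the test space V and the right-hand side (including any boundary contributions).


V = {v ∈ H^1(0, 6) : v(0) = 0} (test functions vanish at x = 0 where u is specified); weak form: ∫_0^6 u'v' dx = ∫_0^6 (3*sin(π*x/3)) v dx − 2·v(6) for all v ∈ V.

Multiply both sides by a test function v and integrate from 0 to 6:
  ∫_0^6 −u''(x) v(x) dx = ∫_0^6 f(x) v(x) dx.
Integrate the LHS by parts once:
  ∫_0^6 −u'' v dx = −[u'(x) v(x)]_0^6 + ∫_0^6 u'(x) v'(x) dx.
Thus ∫_0^6 u'(x) v'(x) dx = ∫_0^6 f(x) v(x) dx + [u'(x) v(x)]_0^6.
Choose V so that boundary terms are either known or forced to vanish.
Mixed BC: u(0) = 0 (Dirichlet) and u'(6) = -2 (Neumann). Define V = {v ∈ H^1(0, 6) : v(0) = 0}. Then [u' v]_0^6 = u'(6)·v(6) − u'(0)·0 = − 2·v(6).
Weak formulation: find u (satisfying any essential BC) such that ∫_0^6 u'(x) v'(x) dx = ∫_0^6 f v dx − 2·v(6) for all v ∈ V (Dirichlet at 0 absorbed into V; Neumann datum at x = 6 contributes the boundary term).
Substituting f(x) = 3*sin(π*x/3), the right-hand side is ∫_0^6 (3*sin(π*x/3)) v dx − 2·v(6).


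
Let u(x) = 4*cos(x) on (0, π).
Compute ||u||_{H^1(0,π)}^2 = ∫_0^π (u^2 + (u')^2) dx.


||u||_{H^1(0,π)}^2 = 16*π

u'(x) = -4*sin(x).
Expand u² and (u')² and integrate term by term on (0, π), using: for integers n ≥ 1, ∫_0^π sin²(nx) dx = ∫_0^π cos²(nx) dx = π/2; for n ≠ n', ∫_0^π sin(nx)sin(n'x) dx = ∫_0^π cos(nx)cos(n'x) dx = 0; and by product-to-sum, ∫_0^π sin(nx)cos(n'x) dx = ½∫_0^π [sin((n+n')x) + sin((n−n')x)] dx, which is 0 when n+n' is even and 2n/(n²−n'²) when n+n' is odd (it need not vanish on (0, π)).
  u² squared terms: (4)²·∫cos(x)² dx = 16·π/2 = 8*π.
  So ∫_0^π u² dx = 8*π.
  (u')² squared terms: (-4)²·∫sin(x)² dx = 16·π/2 = 8*π.
  So ∫_0^π (u')² dx = 8*π.
||u||_{H^1}^2 = (8*π) + (8*π) = 16*π.


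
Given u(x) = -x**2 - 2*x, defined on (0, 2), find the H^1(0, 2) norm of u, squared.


||u||_{H^1}^2 = 1016/15

The H^1 norm (squared) on an interval (0, L) is
  ||u||_{H^1}^2 = ∫_0^L u(x)^2 dx + ∫_0^L u'(x)^2 dx.
Compute u'(x) = -2*x - 2.
Then u(x)^2 = x**4 + 4*x**3 + 4*x**2 and u'(x)^2 = 4*x**2 + 8*x + 4.
Integrate each monomial from 0 to 2 using ∫_0^2 c·x^n dx = c·2^(n+1)/(n+1):
  ∫_0^2 u(x)^2 dx = ∫_0^2 (x^4 + 4*x^3 + 4*x^2) dx. Term by term:
    ∫_0^2 x^4 dx = 32/5;  ∫_0^2 4*x^3 dx = 16;  ∫_0^2 4*x^2 dx = 32/3.
  Sum: 32/5 + 16 + 32/3 = 496/15.
  ∫_0^2 u'(x)^2 dx = ∫_0^2 (4*x^2 + 8*x + 4) dx. Term by term:
    ∫_0^2 4*x^2 dx = 32/3;  ∫_0^2 8*x dx = 16;  ∫_0^2 4 dx = 8.
  Sum: 32/3 + 16 + 8 = 104/3.
Adding: ||u||_{H^1}^2 = 496/15 + 104/3 = 1016/15.


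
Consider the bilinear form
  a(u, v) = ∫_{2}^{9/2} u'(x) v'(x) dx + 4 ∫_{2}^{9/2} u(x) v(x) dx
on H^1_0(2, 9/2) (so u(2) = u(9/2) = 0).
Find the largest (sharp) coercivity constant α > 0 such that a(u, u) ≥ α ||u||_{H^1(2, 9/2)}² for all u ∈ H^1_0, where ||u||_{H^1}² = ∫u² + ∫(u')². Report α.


α = 1

Coercivity of a(·,·) on H^1_0(2, 9/2) means a(u, u) ≥ α ||u||_{H^1}² for every u ∈ H^1_0.
The interval has length L = 5/2, and Poincaré/coercivity depend only on L. Here a(u, u) = ∫(u')² + (4)·∫u².
Here c = 4 ≥ 1, so a(u,u) = ∫(u')² + c∫u² ≥ ∫(u')² + ∫u² = ||u||_{H^1}², i.e. α = 1 works. No larger α is possible: a(u,u) ≥ α||u||_{H^1}² means (1−α)∫(u')² ≥ (α−c)∫u², and for the modes u_n = sin(nπ(x−x₀)/L) (x₀ the left endpoint) one has ∫u_n²/∫(u_n')² = (L/(nπ))² → 0, so a(u_n,u_n)/||u_n||_{H^1}² → 1. Hence the optimal constant is α = 1.
Therefore α = 1.


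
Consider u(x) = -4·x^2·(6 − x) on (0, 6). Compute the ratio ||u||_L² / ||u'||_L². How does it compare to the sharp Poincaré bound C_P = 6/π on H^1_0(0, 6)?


||u||_L² / ||u'||_L² = 3*sqrt(14)/7 < C_P = 6/π.

u(x) = -4·x^2·(6 − x), so u'(x) = 12*x*(x - 4).
u(x) = -4·x^2·(6 − x) vanishes at x = 0 and x = 6, so u ∈ H^1_0(0, 6). Differentiate via the product rule and integrate the resulting polynomials term by term.
  ∫_0^6 u² dx = ∫_0^6 (16*x^6 - 192*x^5 + 576*x^4) dx. Term by term:
    ∫_0^6 16*x^6 dx = 4478976/7;  ∫_0^6 -192*x^5 dx = -1492992;  ∫_0^6 576*x^4 dx = 4478976/5.
  Sum: 4478976/7 − 1492992 + 4478976/5 = 1492992/35.
  ∫_0^6 (u')² dx = ∫_0^6 (144*x^4 - 1152*x^3 + 2304*x^2) dx. Term by term:
    ∫_0^6 144*x^4 dx = 1119744/5;  ∫_0^6 -1152*x^3 dx = -373248;  ∫_0^6 2304*x^2 dx = 165888.
  Sum: 1119744/5 − 373248 + 165888 = 82944/5.
∫_0^6 u² dx = 1492992/35, so ||u||_L² = 864*sqrt(70)/35.
∫_0^6 (u')² dx = 82944/5, so ||u'||_L² = 288*sqrt(5)/5.
Ratio ||u||_L² / ||u'||_L² = 3*sqrt(14)/7.
Sharp Poincaré constant on H^1_0(0, 6) is C_P = L/π = 6/π, achieved by sin(π/6·x).
A polynomial bump cannot attain the sharp Poincaré constant (only the first sine eigenfunction does), so the ratio is strictly less than C_P, consistent with ||u||_L² ≤ C_P ||u'||_L².


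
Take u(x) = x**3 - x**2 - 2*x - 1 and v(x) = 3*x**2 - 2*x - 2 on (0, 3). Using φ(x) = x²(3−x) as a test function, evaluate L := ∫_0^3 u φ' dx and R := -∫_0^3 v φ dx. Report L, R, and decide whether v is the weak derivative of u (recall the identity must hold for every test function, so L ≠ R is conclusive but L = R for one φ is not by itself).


LHS = -351/10, RHS = -351/10. Yes, v = u' weakly.

u(x) = x**3 - x**2 - 2*x - 1, classical derivative u'(x) = 3*x**2 - 2*x - 2.
φ(x) = x²(3−x), so φ'(x) = 3*x*(2 - x).
Note φ(0) = φ(3) = 0, so the boundary term u·φ vanishes.
LHS = ∫_0^3 u(x) φ'(x) dx = ∫_0^3 (-3*x^5 + 9*x^4 - 9*x^2 - 6*x) dx. Term by term:
  ∫_0^3 -3*x^5 dx = -729/2;  ∫_0^3 9*x^4 dx = 2187/5;  ∫_0^3 -9*x^2 dx = -81;
  ∫_0^3 -6*x dx = -27.
Sum: -729/2 + 2187/5 − 81 − 27 = -351/10.
So LHS = -351/10.
∫_0^3 v(x) φ(x) dx = ∫_0^3 (-3*x^5 + 11*x^4 - 4*x^3 - 6*x^2) dx. Term by term:
  ∫_0^3 -3*x^5 dx = -729/2;  ∫_0^3 11*x^4 dx = 2673/5;  ∫_0^3 -4*x^3 dx = -81;
  ∫_0^3 -6*x^2 dx = -54.
Sum: -729/2 + 2673/5 − 81 − 54 = 351/10.
So RHS = -∫_0^3 v(x) φ(x) dx = -351/10.
LHS = RHS, so the identity holds for this test φ.
Moreover u is smooth here and v(x) = u'(x) = 3*x**2 - 2*x - 2 pointwise, so the identity holds for every test function. Hence v is the weak derivative of u.


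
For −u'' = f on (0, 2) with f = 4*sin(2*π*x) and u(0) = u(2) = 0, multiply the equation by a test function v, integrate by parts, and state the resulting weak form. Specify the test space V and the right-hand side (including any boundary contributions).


V = H^1_0(0, 2) (so v(0) = v(2) = 0); weak form: ∫_0^2 u'v' dx = ∫_0^2 (4*sin(2*π*x)) v dx for all v ∈ V.

Multiply both sides by a test function v and integrate from 0 to 2:
  ∫_0^2 −u''(x) v(x) dx = ∫_0^2 f(x) v(x) dx.
Integrate the LHS by parts once:
  ∫_0^2 −u'' v dx = −[u'(x) v(x)]_0^2 + ∫_0^2 u'(x) v'(x) dx.
Thus ∫_0^2 u'(x) v'(x) dx = ∫_0^2 f(x) v(x) dx + [u'(x) v(x)]_0^2.
Choose V so that boundary terms are either known or forced to vanish.
u is Dirichlet: u(0) = u(2) = 0. Let V = H^1_0(0, 2); then v(0) = v(2) = 0, and [u' v]_0^2 = 0.
Weak formulation: find u (satisfying any essential BC) such that ∫_0^2 u'(x) v'(x) dx = ∫_0^2 f v dx for all v ∈ V.
Substituting f(x) = 4*sin(2*π*x), the right-hand side is ∫_0^2 (4*sin(2*π*x)) v dx.


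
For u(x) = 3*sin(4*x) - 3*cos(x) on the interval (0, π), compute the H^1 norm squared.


||u||_{H^1(0,π)}^2 = -96/5 + 171*π/2

u'(x) = 3*sin(x) + 12*cos(4*x).
Expand u² and (u')² and integrate term by term on (0, π), using: for integers n ≥ 1, ∫_0^π sin²(nx) dx = ∫_0^π cos²(nx) dx = π/2; for n ≠ n', ∫_0^π sin(nx)sin(n'x) dx = ∫_0^π cos(nx)cos(n'x) dx = 0; and by product-to-sum, ∫_0^π sin(nx)cos(n'x) dx = ½∫_0^π [sin((n+n')x) + sin((n−n')x)] dx, which is 0 when n+n' is even and 2n/(n²−n'²) when n+n' is odd (it need not vanish on (0, π)).
  u² squared terms: (-3)²·∫cos(x)² dx = 9·π/2 = 9*π/2;  (3)²·∫sin(4x)² dx = 9·π/2 = 9*π/2.
  u² cross terms: 2·(-3)·(3)·∫cos(x)·sin(4x) dx = -18·(8/15) = -48/5.
  So ∫_0^π u² dx = 9*π/2 + 9*π/2 − 48/5 = -48/5 + 9*π.
  (u')² squared terms: (3)²·∫sin(x)² dx = 9·π/2 = 9*π/2;  (12)²·∫cos(4x)² dx = 144·π/2 = 72*π.
  (u')² cross terms: 2·(3)·(12)·∫sin(x)·cos(4x) dx = 72·(-2/15) = -48/5.
  So ∫_0^π (u')² dx = 9*π/2 + 72*π − 48/5 = -48/5 + 153*π/2.
||u||_{H^1}^2 = (-48/5 + 9*π) + (-48/5 + 153*π/2) = -96/5 + 171*π/2.


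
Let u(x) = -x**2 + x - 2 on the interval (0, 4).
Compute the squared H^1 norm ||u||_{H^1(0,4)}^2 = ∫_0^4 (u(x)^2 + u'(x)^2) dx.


||u||_{H^1}^2 = 1124/5

The H^1 norm (squared) on an interval (0, L) is
  ||u||_{H^1}^2 = ∫_0^L u(x)^2 dx + ∫_0^L u'(x)^2 dx.
Compute u'(x) = 1 - 2*x.
Then u(x)^2 = x**4 - 2*x**3 + 5*x**2 - 4*x + 4 and u'(x)^2 = 4*x**2 - 4*x + 1.
Integrate each monomial from 0 to 4 using ∫_0^4 c·x^n dx = c·4^(n+1)/(n+1):
  ∫_0^4 u(x)^2 dx = ∫_0^4 (x^4 - 2*x^3 + 5*x^2 - 4*x + 4) dx. Term by term:
    ∫_0^4 x^4 dx = 1024/5;  ∫_0^4 -2*x^3 dx = -128;  ∫_0^4 5*x^2 dx = 320/3;
    ∫_0^4 -4*x dx = -32;  ∫_0^4 4 dx = 16.
  Sum: 1024/5 − 128 + 320/3 − 32 + 16 = 2512/15.
  ∫_0^4 u'(x)^2 dx = ∫_0^4 (4*x^2 - 4*x + 1) dx. Term by term:
    ∫_0^4 4*x^2 dx = 256/3;  ∫_0^4 -4*x dx = -32;  ∫_0^4 1 dx = 4.
  Sum: 256/3 − 32 + 4 = 172/3.
Adding: ||u||_{H^1}^2 = 2512/15 + 172/3 = 1124/5.


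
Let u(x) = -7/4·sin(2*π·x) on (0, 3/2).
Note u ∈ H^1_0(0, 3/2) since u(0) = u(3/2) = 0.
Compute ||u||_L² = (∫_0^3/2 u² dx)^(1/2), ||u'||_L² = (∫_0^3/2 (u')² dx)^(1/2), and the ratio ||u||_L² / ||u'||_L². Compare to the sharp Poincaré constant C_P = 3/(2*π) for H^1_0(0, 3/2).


||u||_L² / ||u'||_L² = 1/(2*π) < C_P = 3/(2*π).

u(x) = -7/4·sin(2*π·x), so u'(x) = -7*π*cos(2*π*x)/2.
Writing u(x) = A·sin(kπx/L) with A = -7/4 and k = 3, use ∫_0^L sin²(kπx/L) dx = L/2 and ∫_0^L cos²(kπx/L) dx = L/2.
u² = 49/16·sin²(2*π·x) and (u')² = 49*π^2/4·cos²(2*π·x), and each of sin², cos² integrates to L/2 = 3/4 over (0, 3/2).
∫_0^3/2 u² dx = 147/64, so ||u||_L² = 7*sqrt(3)/8.
∫_0^3/2 (u')² dx = 147*π^2/16, so ||u'||_L² = 7*sqrt(3)*π/4.
Ratio ||u||_L² / ||u'||_L² = 1/(2*π).
Sharp Poincaré constant on H^1_0(0, 3/2) is C_P = L/π = 3/(2*π), achieved by sin(2*π/3·x).
This is the k = 3 harmonic; the ratio L/(kπ) is strictly less than C_P = L/π, consistent with the sharp inequality ||u||_L² ≤ C_P ||u'||_L².


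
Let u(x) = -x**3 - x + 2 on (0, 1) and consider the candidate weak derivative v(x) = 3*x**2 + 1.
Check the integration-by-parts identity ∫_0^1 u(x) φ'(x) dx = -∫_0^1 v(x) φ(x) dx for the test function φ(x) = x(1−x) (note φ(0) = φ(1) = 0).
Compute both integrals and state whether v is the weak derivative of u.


LHS = 19/60, RHS = -19/60. No, v is not the weak derivative of u.

u(x) = -x**3 - x + 2, classical derivative u'(x) = -3*x**2 - 1.
φ(x) = x(1−x), so φ'(x) = 1 - 2*x.
Note φ(0) = φ(1) = 0, so the boundary term u·φ vanishes.
LHS = ∫_0^1 u(x) φ'(x) dx = ∫_0^1 (2*x^4 - x^3 + 2*x^2 - 5*x + 2) dx. Term by term:
  ∫_0^1 2*x^4 dx = 2/5;  ∫_0^1 -x^3 dx = -1/4;  ∫_0^1 2*x^2 dx = 2/3;
  ∫_0^1 -5*x dx = -5/2;  ∫_0^1 2 dx = 2.
Sum: 2/5 − 1/4 + 2/3 − 5/2 + 2 = 19/60.
So LHS = 19/60.
∫_0^1 v(x) φ(x) dx = ∫_0^1 (-3*x^4 + 3*x^3 - x^2 + x) dx. Term by term:
  ∫_0^1 -3*x^4 dx = -3/5;  ∫_0^1 3*x^3 dx = 3/4;  ∫_0^1 -x^2 dx = -1/3;
  ∫_0^1 x dx = 1/2.
Sum: -3/5 + 3/4 − 1/3 + 1/2 = 19/60.
So RHS = -∫_0^1 v(x) φ(x) dx = -19/60.
LHS − RHS = 19/30 ≠ 0, so the identity fails.
(For a valid weak derivative the identity must hold for EVERY test function, in particular this one. The failure shows v is NOT the weak derivative of u.)
Correct weak derivative would be u'(x) = -3*x**2 - 1.


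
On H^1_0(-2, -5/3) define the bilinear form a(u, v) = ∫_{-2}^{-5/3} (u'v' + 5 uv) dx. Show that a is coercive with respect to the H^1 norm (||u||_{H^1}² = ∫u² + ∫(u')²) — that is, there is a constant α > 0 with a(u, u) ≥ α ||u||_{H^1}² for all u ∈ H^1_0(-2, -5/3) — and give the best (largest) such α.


α = 1

Coercivity of a(·,·) on H^1_0(-2, -5/3) means a(u, u) ≥ α ||u||_{H^1}² for every u ∈ H^1_0.
The interval has length L = 1/3, and Poincaré/coercivity depend only on L. Here a(u, u) = ∫(u')² + (5)·∫u².
Here c = 5 ≥ 1, so a(u,u) = ∫(u')² + c∫u² ≥ ∫(u')² + ∫u² = ||u||_{H^1}², i.e. α = 1 works. No larger α is possible: a(u,u) ≥ α||u||_{H^1}² means (1−α)∫(u')² ≥ (α−c)∫u², and for the modes u_n = sin(nπ(x−x₀)/L) (x₀ the left endpoint) one has ∫u_n²/∫(u_n')² = (L/(nπ))² → 0, so a(u_n,u_n)/||u_n||_{H^1}² → 1. Hence the optimal constant is α = 1.
Therefore α = 1.


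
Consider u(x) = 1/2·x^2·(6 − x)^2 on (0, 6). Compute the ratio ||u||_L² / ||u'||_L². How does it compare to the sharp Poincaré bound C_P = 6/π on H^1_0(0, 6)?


||u||_L² / ||u'||_L² = sqrt(3) < C_P = 6/π.

u(x) = 1/2·x^2·(6 − x)^2, so u'(x) = 2*x*(x - 6)*(x - 3).
u(x) = 1/2·x^2·(6 − x)^2 vanishes at x = 0 and x = 6, so u ∈ H^1_0(0, 6). Differentiate via the product rule and integrate the resulting polynomials term by term.
  ∫_0^6 u² dx = ∫_0^6 (x^8/4 - 6*x^7 + 54*x^6 - 216*x^5 + 324*x^4) dx. Term by term:
    ∫_0^6 x^8/4 dx = 279936;  ∫_0^6 -6*x^7 dx = -1259712;  ∫_0^6 54*x^6 dx = 15116544/7;
    ∫_0^6 -216*x^5 dx = -1679616;  ∫_0^6 324*x^4 dx = 2519424/5.
  Sum: 279936 − 1259712 + 15116544/7 − 1679616 + 2519424/5 = 139968/35.
  ∫_0^6 (u')² dx = ∫_0^6 (4*x^6 - 72*x^5 + 468*x^4 - 1296*x^3 + 1296*x^2) dx. Term by term:
    ∫_0^6 4*x^6 dx = 1119744/7;  ∫_0^6 -72*x^5 dx = -559872;  ∫_0^6 468*x^4 dx = 3639168/5;
    ∫_0^6 -1296*x^3 dx = -419904;  ∫_0^6 1296*x^2 dx = 93312.
  Sum: 1119744/7 − 559872 + 3639168/5 − 419904 + 93312 = 46656/35.
∫_0^6 u² dx = 139968/35, so ||u||_L² = 216*sqrt(105)/35.
∫_0^6 (u')² dx = 46656/35, so ||u'||_L² = 216*sqrt(35)/35.
Ratio ||u||_L² / ||u'||_L² = sqrt(3).
Sharp Poincaré constant on H^1_0(0, 6) is C_P = L/π = 6/π, achieved by sin(π/6·x).
A polynomial bump cannot attain the sharp Poincaré constant (only the first sine eigenfunction does), so the ratio is strictly less than C_P, consistent with ||u||_L² ≤ C_P ||u'||_L².


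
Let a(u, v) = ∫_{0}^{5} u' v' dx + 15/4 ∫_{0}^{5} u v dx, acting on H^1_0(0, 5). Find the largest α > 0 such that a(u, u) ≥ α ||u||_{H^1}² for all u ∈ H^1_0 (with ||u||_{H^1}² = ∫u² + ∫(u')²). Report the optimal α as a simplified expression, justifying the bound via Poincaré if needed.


α = 1

Coercivity of a(·,·) on H^1_0(0, 5) means a(u, u) ≥ α ||u||_{H^1}² for every u ∈ H^1_0.
The interval has length L = 5, and Poincaré/coercivity depend only on L. Here a(u, u) = ∫(u')² + (15/4)·∫u².
Here c = 15/4 ≥ 1, so a(u,u) = ∫(u')² + c∫u² ≥ ∫(u')² + ∫u² = ||u||_{H^1}², i.e. α = 1 works. No larger α is possible: a(u,u) ≥ α||u||_{H^1}² means (1−α)∫(u')² ≥ (α−c)∫u², and for the modes u_n = sin(nπ(x−x₀)/L) (x₀ the left endpoint) one has ∫u_n²/∫(u_n')² = (L/(nπ))² → 0, so a(u_n,u_n)/||u_n||_{H^1}² → 1. Hence the optimal constant is α = 1.
Therefore α = 1.


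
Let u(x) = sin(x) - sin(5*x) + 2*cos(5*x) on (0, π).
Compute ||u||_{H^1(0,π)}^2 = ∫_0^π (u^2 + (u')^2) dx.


||u||_{H^1(0,π)}^2 = 66*π

u'(x) = -10*sin(5*x) + cos(x) - 5*cos(5*x).
Expand u² and (u')² and integrate term by term on (0, π), using: for integers n ≥ 1, ∫_0^π sin²(nx) dx = ∫_0^π cos²(nx) dx = π/2; for n ≠ n', ∫_0^π sin(nx)sin(n'x) dx = ∫_0^π cos(nx)cos(n'x) dx = 0; and by product-to-sum, ∫_0^π sin(nx)cos(n'x) dx = ½∫_0^π [sin((n+n')x) + sin((n−n')x)] dx, which is 0 when n+n' is even and 2n/(n²−n'²) when n+n' is odd (it need not vanish on (0, π)).
  u² squared terms: (-1)²·∫sin(5x)² dx = 1·π/2 = π/2;  (2)²·∫cos(5x)² dx = 4·π/2 = 2*π;  (1)²·∫sin(x)² dx = 1·π/2 = π/2.
  u² cross terms: 2·(-1)·(2)·∫sin(5x)·cos(5x) dx = -4·(0) = 0;  2·(-1)·(1)·∫sin(5x)·sin(x) dx = -2·(0) = 0;  2·(2)·(1)·∫cos(5x)·sin(x) dx = 4·(0) = 0.
  So ∫_0^π u² dx = π/2 + 2*π + π/2 + 0 + 0 + 0 = 3*π.
  (u')² squared terms: (-10)²·∫sin(5x)² dx = 100·π/2 = 50*π;  (-5)²·∫cos(5x)² dx = 25·π/2 = 25*π/2;  (1)²·∫cos(x)² dx = 1·π/2 = π/2.
  (u')² cross terms: 2·(-10)·(-5)·∫sin(5x)·cos(5x) dx = 100·(0) = 0;  2·(-10)·(1)·∫sin(5x)·cos(x) dx = -20·(0) = 0;  2·(-5)·(1)·∫cos(5x)·cos(x) dx = -10·(0) = 0.
  So ∫_0^π (u')² dx = 50*π + 25*π/2 + π/2 + 0 + 0 + 0 = 63*π.
||u||_{H^1}^2 = (3*π) + (63*π) = 66*π.


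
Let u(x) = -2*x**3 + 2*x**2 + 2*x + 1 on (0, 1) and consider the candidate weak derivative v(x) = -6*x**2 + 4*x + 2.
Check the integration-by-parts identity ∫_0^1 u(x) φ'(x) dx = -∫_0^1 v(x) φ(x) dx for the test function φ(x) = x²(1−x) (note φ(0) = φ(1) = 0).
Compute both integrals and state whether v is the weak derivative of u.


LHS = -1/6, RHS = -1/6. Yes, v = u' weakly.

u(x) = -2*x**3 + 2*x**2 + 2*x + 1, classical derivative u'(x) = -6*x**2 + 4*x + 2.
φ(x) = x²(1−x), so φ'(x) = x*(2 - 3*x).
Note φ(0) = φ(1) = 0, so the boundary term u·φ vanishes.
LHS = ∫_0^1 u(x) φ'(x) dx = ∫_0^1 (6*x^5 - 10*x^4 - 2*x^3 + x^2 + 2*x) dx. Term by term:
  ∫_0^1 6*x^5 dx = 1;  ∫_0^1 -10*x^4 dx = -2;  ∫_0^1 -2*x^3 dx = -1/2;
  ∫_0^1 x^2 dx = 1/3;  ∫_0^1 2*x dx = 1.
Sum: 1 − 2 − 1/2 + 1/3 + 1 = -1/6.
So LHS = -1/6.
∫_0^1 v(x) φ(x) dx = ∫_0^1 (6*x^5 - 10*x^4 + 2*x^3 + 2*x^2) dx. Term by term:
  ∫_0^1 6*x^5 dx = 1;  ∫_0^1 -10*x^4 dx = -2;  ∫_0^1 2*x^3 dx = 1/2;
  ∫_0^1 2*x^2 dx = 2/3.
Sum: 1 − 2 + 1/2 + 2/3 = 1/6.
So RHS = -∫_0^1 v(x) φ(x) dx = -1/6.
LHS = RHS, so the identity holds for this test φ.
Moreover u is smooth here and v(x) = u'(x) = -6*x**2 + 4*x + 2 pointwise, so the identity holds for every test function. Hence v is the weak derivative of u.


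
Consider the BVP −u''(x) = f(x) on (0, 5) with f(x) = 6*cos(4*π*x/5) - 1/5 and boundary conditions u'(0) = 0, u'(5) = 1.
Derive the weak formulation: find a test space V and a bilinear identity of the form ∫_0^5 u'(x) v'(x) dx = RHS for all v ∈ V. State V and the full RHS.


V = H^1(0, 5) (v unrestricted at boundary; u is determined up to an additive constant); weak form: ∫_0^5 u'v' dx = ∫_0^5 (6*cos(4*π*x/5) - 1/5) v dx + v(5) for all v ∈ V.

Multiply both sides by a test function v and integrate from 0 to 5:
  ∫_0^5 −u''(x) v(x) dx = ∫_0^5 f(x) v(x) dx.
Integrate the LHS by parts once:
  ∫_0^5 −u'' v dx = −[u'(x) v(x)]_0^5 + ∫_0^5 u'(x) v'(x) dx.
Thus ∫_0^5 u'(x) v'(x) dx = ∫_0^5 f(x) v(x) dx + [u'(x) v(x)]_0^5.
Choose V so that boundary terms are either known or forced to vanish.
u has inhomogeneous Neumann u'(0) = 0, u'(5) = 1. [u' v]_0^5 = (1)·v(5) − (0)·v(0) = v(5). Take V = H^1(0, 5); boundary term becomes part of RHS.
Weak formulation: find u (satisfying any essential BC) such that ∫_0^5 u'(x) v'(x) dx = ∫_0^5 f v dx + v(5) for all v ∈ V (Neumann data are natural BCs: they enter the RHS as boundary terms).
Substituting f(x) = 6*cos(4*π*x/5) - 1/5, the right-hand side is ∫_0^5 (6*cos(4*π*x/5) - 1/5) v dx + v(5).
Compatibility check (pure Neumann): taking v ≡ 1 ∈ V gives 0 = ∫_0^5 f dx + (1) − (0), i.e. ∫_0^5 f dx must equal u'(0) − u'(5) = -1. Indeed ∫_0^5 (6*cos(4*π*x/5) - 1/5) dx = -1, so the data are compatible. The solution is then unique only up to an additive constant (fix it e.g. by requiring ∫_0^5 u dx = 0).


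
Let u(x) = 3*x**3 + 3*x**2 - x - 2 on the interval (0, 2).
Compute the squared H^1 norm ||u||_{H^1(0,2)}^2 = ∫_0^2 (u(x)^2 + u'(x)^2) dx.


||u||_{H^1}^2 = 133018/105

The H^1 norm (squared) on an interval (0, L) is
  ||u||_{H^1}^2 = ∫_0^L u(x)^2 dx + ∫_0^L u'(x)^2 dx.
Compute u'(x) = 9*x**2 + 6*x - 1.
Then u(x)^2 = 9*x**6 + 18*x**5 + 3*x**4 - 18*x**3 - 11*x**2 + 4*x + 4 and u'(x)^2 = 81*x**4 + 108*x**3 + 18*x**2 - 12*x + 1.
Integrate each monomial from 0 to 2 using ∫_0^2 c·x^n dx = c·2^(n+1)/(n+1):
  ∫_0^2 u(x)^2 dx = ∫_0^2 (9*x^6 + 18*x^5 + 3*x^4 - 18*x^3 - 11*x^2 + 4*x + 4) dx. Term by term:
    ∫_0^2 9*x^6 dx = 1152/7;  ∫_0^2 18*x^5 dx = 192;  ∫_0^2 3*x^4 dx = 96/5;
    ∫_0^2 -18*x^3 dx = -72;  ∫_0^2 -11*x^2 dx = -88/3;  ∫_0^2 4*x dx = 8;
    ∫_0^2 4 dx = 8.
  Sum: 1152/7 + 192 + 96/5 − 72 − 88/3 + 8 + 8 = 30496/105.
  ∫_0^2 u'(x)^2 dx = ∫_0^2 (81*x^4 + 108*x^3 + 18*x^2 - 12*x + 1) dx. Term by term:
    ∫_0^2 81*x^4 dx = 2592/5;  ∫_0^2 108*x^3 dx = 432;  ∫_0^2 18*x^2 dx = 48;
    ∫_0^2 -12*x dx = -24;  ∫_0^2 1 dx = 2.
  Sum: 2592/5 + 432 + 48 − 24 + 2 = 4882/5.
Adding: ||u||_{H^1}^2 = 30496/105 + 4882/5 = 133018/105.


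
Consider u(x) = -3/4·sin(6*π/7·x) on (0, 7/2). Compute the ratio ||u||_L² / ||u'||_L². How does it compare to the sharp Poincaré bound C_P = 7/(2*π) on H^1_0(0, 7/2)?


||u||_L² / ||u'||_L² = 7/(6*π) < C_P = 7/(2*π).

u(x) = -3/4·sin(6*π/7·x), so u'(x) = -9*π*cos(6*π*x/7)/14.
Writing u(x) = A·sin(kπx/L) with A = -3/4 and k = 3, use ∫_0^L sin²(kπx/L) dx = L/2 and ∫_0^L cos²(kπx/L) dx = L/2.
u² = 9/16·sin²(6*π/7·x) and (u')² = 81*π^2/196·cos²(6*π/7·x), and each of sin², cos² integrates to L/2 = 7/4 over (0, 7/2).
∫_0^7/2 u² dx = 63/64, so ||u||_L² = 3*sqrt(7)/8.
∫_0^7/2 (u')² dx = 81*π^2/112, so ||u'||_L² = 9*sqrt(7)*π/28.
Ratio ||u||_L² / ||u'||_L² = 7/(6*π).
Sharp Poincaré constant on H^1_0(0, 7/2) is C_P = L/π = 7/(2*π), achieved by sin(2*π/7·x).
This is the k = 3 harmonic; the ratio L/(kπ) is strictly less than C_P = L/π, consistent with the sharp inequality ||u||_L² ≤ C_P ||u'||_L².


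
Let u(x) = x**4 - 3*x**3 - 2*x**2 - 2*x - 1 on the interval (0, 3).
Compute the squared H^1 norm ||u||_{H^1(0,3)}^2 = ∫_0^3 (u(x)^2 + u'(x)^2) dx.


||u||_{H^1}^2 = 23511/20

The H^1 norm (squared) on an interval (0, L) is
  ||u||_{H^1}^2 = ∫_0^L u(x)^2 dx + ∫_0^L u'(x)^2 dx.
Compute u'(x) = 4*x**3 - 9*x**2 - 4*x - 2.
Then u(x)^2 = x**8 - 6*x**7 + 5*x**6 + 8*x**5 + 14*x**4 + 14*x**3 + 8*x**2 + 4*x + 1 and u'(x)^2 = 16*x**6 - 72*x**5 + 49*x**4 + 56*x**3 + 52*x**2 + 16*x + 4.
Integrate each monomial from 0 to 3 using ∫_0^3 c·x^n dx = c·3^(n+1)/(n+1):
  ∫_0^3 u(x)^2 dx = ∫_0^3 (x^8 - 6*x^7 + 5*x^6 + 8*x^5 + 14*x^4 + 14*x^3 + 8*x^2 + 4*x + 1) dx. Term by term:
    ∫_0^3 x^8 dx = 2187;  ∫_0^3 -6*x^7 dx = -19683/4;  ∫_0^3 5*x^6 dx = 10935/7;
    ∫_0^3 8*x^5 dx = 972;  ∫_0^3 14*x^4 dx = 3402/5;  ∫_0^3 14*x^3 dx = 567/2;
    ∫_0^3 8*x^2 dx = 72;  ∫_0^3 4*x dx = 18;  ∫_0^3 1 dx = 3.
  Sum: 2187 − 19683/4 + 10935/7 + 972 + 3402/5 + 567/2 + 72 + 18 + 3 = 120021/140.
  ∫_0^3 u'(x)^2 dx = ∫_0^3 (16*x^6 - 72*x^5 + 49*x^4 + 56*x^3 + 52*x^2 + 16*x + 4) dx. Term by term:
    ∫_0^3 16*x^6 dx = 34992/7;  ∫_0^3 -72*x^5 dx = -8748;  ∫_0^3 49*x^4 dx = 11907/5;
    ∫_0^3 56*x^3 dx = 1134;  ∫_0^3 52*x^2 dx = 468;  ∫_0^3 16*x dx = 72;
    ∫_0^3 4 dx = 12.
  Sum: 34992/7 − 8748 + 11907/5 + 1134 + 468 + 72 + 12 = 11139/35.
Adding: ||u||_{H^1}^2 = 120021/140 + 11139/35 = 23511/20.


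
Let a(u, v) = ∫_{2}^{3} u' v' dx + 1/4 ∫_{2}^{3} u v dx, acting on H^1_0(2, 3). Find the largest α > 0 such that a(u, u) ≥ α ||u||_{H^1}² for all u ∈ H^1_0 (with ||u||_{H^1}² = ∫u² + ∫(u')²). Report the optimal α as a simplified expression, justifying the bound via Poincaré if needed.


α = (1/4 + π^2)/(1 + π^2)

Coercivity of a(·,·) on H^1_0(2, 3) means a(u, u) ≥ α ||u||_{H^1}² for every u ∈ H^1_0.
The interval has length L = 1, and Poincaré/coercivity depend only on L. Here a(u, u) = ∫(u')² + (1/4)·∫u².
Here 0 < c = 1/4 < 1. The condition a(u,u) ≥ α||u||_{H^1}² reads (1−α)∫(u')² ≥ (α−c)∫u². Any admissible α is ≤ 1 (rapidly oscillating u have ∫u²/∫(u')² → 0), and α = 1 would force 0 ≥ (1−c)∫u², impossible since c < 1; so 1−α > 0. By the sharp Poincaré inequality on H^1_0 of an interval of length L, ∫(u')² ≥ (π/L)²∫u² with equality for the first sine mode sin(π(x−x₀)/L) (x₀ the left endpoint), so the inequality holds for all u iff (1−α)(π/L)² ≥ α − c, i.e. α ≤ ((π/L)² + c)/((π/L)² + 1) = (1 + c(L/π)²)/(1 + (L/π)²). With (π/L)² = π^2 and c = 1/4, the largest admissible constant is α = ((π/L)² + c)/((π/L)² + 1).
Simplifying, α = (1/4 + π^2)/(1 + π^2).
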